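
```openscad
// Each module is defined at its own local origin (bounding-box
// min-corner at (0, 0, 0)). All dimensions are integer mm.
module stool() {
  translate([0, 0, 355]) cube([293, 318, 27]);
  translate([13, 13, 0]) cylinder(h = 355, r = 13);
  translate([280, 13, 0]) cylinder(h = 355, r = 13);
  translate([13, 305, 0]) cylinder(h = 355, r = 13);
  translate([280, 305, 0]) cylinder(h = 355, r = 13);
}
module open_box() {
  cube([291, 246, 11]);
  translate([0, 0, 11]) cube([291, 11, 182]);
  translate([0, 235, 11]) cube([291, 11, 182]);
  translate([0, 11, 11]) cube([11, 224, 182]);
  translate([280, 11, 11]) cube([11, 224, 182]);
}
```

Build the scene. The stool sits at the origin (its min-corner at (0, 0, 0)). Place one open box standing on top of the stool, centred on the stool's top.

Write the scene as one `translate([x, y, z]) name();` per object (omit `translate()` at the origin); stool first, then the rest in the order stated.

stool();
translate([1, 36, 382]) open_box();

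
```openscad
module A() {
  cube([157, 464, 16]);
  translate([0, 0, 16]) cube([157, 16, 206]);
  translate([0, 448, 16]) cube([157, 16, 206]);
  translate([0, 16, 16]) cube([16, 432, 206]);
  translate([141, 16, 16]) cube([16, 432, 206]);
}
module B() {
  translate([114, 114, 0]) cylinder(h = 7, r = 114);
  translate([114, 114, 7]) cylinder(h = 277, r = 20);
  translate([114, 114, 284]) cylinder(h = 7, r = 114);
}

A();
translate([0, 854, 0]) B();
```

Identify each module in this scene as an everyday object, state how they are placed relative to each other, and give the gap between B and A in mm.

A is an open box. B is a spool. The spool is on the floor beside the open box on its +y side. The gap between the spool and the open box is 390 mm.

The spool's nearest face is 390 mm from the open box's +y face.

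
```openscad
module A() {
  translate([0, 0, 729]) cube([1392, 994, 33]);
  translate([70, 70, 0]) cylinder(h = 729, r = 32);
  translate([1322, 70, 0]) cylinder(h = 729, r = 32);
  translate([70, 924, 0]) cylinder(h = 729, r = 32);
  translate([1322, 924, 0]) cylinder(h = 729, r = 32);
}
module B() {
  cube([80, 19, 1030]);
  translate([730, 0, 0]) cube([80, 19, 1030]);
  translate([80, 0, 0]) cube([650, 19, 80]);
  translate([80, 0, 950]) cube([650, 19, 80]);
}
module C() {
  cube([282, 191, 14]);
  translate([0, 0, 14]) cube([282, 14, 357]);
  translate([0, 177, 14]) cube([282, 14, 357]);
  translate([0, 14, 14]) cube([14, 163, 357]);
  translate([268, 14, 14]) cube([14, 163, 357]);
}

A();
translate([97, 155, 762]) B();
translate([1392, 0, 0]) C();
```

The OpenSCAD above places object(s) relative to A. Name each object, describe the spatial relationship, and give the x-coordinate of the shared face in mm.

The table's +x face and the open box's −x face are both at x = 1392 mm.

A is a table. B is a picture frame. C is an open box. The picture frame is on top of the table. The open box is against the table's +x side, with their −y faces flush. The x-coordinate of the shared face is 1392 mm.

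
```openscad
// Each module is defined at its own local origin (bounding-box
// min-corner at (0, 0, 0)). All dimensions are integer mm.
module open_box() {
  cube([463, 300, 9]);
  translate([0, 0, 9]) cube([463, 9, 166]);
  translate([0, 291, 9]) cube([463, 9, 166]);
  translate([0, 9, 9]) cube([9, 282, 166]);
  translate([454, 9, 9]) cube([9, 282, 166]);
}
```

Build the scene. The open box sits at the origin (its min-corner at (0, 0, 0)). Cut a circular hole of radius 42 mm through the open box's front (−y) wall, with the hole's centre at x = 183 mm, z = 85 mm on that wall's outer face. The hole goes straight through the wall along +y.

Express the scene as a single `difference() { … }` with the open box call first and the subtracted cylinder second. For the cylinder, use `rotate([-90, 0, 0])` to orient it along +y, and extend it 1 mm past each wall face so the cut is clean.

difference() {
  open_box();
  translate([183, -1, 85]) rotate([-90, 0, 0]) cylinder(h = 11, r = 42);
}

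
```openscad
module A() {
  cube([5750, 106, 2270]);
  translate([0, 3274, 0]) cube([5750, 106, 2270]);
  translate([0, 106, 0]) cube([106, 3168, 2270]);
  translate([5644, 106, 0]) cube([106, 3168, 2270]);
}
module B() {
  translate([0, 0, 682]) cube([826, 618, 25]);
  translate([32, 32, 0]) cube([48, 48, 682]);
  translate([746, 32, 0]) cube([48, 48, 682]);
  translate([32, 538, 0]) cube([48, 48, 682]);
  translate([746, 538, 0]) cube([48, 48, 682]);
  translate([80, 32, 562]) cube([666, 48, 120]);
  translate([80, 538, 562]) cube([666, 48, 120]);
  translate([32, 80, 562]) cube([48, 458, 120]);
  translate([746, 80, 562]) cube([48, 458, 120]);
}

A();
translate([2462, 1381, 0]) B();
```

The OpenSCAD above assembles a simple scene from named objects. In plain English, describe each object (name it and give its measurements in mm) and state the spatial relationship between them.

A is the wall frame of a small rectangular building: four walls, each 2270 mm tall and 106 mm thick, enclosing a footprint 5750 mm (x) by 3380 mm (y) outside-to-outside, with no floor or roof. The front and back walls (the −y and +y sides) span the full width; the two side walls fit between them.

B is a table with a 826×618 mm rectangular top, 25 mm thick, top surface at z = 707 mm, supported by four 48×48 mm square legs, each inset 32 mm from the nearest pair of top edges, running from the floor. Four apron rails, 48 mm thick and 120 mm tall, run between adjacent legs with their top edges flush with the underside of the top and their outer faces flush with the legs' outer faces.

The table sits inside the house frame, centred.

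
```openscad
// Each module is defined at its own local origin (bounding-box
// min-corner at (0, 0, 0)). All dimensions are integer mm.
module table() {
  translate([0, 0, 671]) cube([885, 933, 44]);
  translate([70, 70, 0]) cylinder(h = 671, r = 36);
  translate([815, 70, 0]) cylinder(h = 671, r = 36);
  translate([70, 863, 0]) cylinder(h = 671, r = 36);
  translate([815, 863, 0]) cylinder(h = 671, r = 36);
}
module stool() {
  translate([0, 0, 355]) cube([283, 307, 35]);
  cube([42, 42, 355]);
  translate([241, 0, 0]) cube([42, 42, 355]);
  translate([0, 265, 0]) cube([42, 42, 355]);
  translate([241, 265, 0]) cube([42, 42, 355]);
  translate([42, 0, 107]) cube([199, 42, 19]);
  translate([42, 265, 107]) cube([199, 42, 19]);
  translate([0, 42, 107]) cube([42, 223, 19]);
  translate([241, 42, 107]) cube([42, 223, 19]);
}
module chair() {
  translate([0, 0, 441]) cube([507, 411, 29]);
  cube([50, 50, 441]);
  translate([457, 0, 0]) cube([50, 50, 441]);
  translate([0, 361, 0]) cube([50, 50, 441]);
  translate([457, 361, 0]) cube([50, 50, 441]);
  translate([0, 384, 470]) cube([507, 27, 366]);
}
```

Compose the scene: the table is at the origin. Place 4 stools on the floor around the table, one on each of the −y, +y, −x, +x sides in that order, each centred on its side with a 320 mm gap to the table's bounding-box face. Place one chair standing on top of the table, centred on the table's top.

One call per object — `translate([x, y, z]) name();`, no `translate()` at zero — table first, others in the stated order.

table();
translate([301, -627, 0]) stool();
translate([301, 1253, 0]) stool();
translate([-603, 313, 0]) stool();
translate([1205, 313, 0]) stool();
translate([189, 261, 715]) chair();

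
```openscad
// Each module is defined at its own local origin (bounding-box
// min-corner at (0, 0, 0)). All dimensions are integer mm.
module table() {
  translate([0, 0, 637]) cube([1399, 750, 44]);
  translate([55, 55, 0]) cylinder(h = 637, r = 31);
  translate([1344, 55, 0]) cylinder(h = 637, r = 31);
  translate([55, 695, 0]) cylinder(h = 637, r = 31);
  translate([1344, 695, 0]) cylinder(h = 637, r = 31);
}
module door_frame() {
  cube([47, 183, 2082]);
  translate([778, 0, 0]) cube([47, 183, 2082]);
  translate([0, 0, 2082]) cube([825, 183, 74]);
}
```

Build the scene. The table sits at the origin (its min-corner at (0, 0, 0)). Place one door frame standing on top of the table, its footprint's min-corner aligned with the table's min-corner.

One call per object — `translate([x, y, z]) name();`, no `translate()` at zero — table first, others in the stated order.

table();
translate([0, 0, 681]) door_frame();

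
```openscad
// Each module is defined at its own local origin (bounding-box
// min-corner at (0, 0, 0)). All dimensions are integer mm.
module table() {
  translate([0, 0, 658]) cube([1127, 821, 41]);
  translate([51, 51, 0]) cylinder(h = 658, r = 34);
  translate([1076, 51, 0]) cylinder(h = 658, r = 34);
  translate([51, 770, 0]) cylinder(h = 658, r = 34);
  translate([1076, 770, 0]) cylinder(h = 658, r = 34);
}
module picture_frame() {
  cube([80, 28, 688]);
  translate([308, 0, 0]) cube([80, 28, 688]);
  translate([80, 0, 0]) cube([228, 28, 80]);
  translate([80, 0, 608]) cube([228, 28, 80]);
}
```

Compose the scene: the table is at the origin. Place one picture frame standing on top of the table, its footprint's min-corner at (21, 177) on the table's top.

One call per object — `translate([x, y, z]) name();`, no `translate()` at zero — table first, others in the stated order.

table();
translate([21, 177, 699]) picture_frame();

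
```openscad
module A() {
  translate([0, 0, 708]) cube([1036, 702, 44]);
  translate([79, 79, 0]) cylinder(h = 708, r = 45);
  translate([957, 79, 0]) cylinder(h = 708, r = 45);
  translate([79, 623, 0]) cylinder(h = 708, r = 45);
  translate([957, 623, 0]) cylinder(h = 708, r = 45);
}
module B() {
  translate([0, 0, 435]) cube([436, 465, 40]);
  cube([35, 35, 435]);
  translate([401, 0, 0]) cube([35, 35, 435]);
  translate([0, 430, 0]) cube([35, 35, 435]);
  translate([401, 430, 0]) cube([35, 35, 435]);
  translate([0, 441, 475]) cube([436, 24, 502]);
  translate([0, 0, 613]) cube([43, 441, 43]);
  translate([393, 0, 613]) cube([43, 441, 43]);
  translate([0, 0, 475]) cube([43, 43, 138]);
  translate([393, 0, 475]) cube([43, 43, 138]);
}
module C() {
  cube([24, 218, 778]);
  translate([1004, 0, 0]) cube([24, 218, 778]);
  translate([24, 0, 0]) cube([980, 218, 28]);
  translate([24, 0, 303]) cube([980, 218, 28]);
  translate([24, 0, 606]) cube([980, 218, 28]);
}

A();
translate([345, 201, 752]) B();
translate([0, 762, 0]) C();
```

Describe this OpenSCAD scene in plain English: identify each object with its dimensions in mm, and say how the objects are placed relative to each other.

A is a table: top 1036 mm (x) × 702 mm (y), 44 mm thick, upper face at z = 752 mm, on four round legs of 90 mm diameter, each leg's bounding box inset 34 mm from the nearest pair of top edges, running from z = 0 to the bottom of the top.

B is a chair. The seat is a 436×465×40 mm slab with its top at z = 475 mm, on four 35×35 mm corner legs (flush with the seat edges, standing on z = 0). A flat backrest 24 mm thick, 502 mm tall, spans the full seat width and rises from the seat top along its +y edge, rear face flush with the rear of the seat. Two armrests of 43×43 mm section run along each side from the seat's front edge to the front of the backrest, top faces 181 mm above the seat top and outer faces flush with the seat's x-edges; a 43×43 mm post under the front of each armrest stands on the seat at the front corner.

C is an open bookshelf. Two side panels, each 24 mm thick, 218 mm deep and 778 mm tall, stand 1028 mm apart (outside-to-outside). Between them sit 3 shelves, each 28 mm thick and 218 mm deep, spanning the full gap between the sides. The bottom shelf rests on the floor (its underside at z = 0) and the clear gap between one shelf's top and the next shelf's underside is 275 mm.

The chair is on top of the table. The bookshelf is on the floor beside the table on its +y side.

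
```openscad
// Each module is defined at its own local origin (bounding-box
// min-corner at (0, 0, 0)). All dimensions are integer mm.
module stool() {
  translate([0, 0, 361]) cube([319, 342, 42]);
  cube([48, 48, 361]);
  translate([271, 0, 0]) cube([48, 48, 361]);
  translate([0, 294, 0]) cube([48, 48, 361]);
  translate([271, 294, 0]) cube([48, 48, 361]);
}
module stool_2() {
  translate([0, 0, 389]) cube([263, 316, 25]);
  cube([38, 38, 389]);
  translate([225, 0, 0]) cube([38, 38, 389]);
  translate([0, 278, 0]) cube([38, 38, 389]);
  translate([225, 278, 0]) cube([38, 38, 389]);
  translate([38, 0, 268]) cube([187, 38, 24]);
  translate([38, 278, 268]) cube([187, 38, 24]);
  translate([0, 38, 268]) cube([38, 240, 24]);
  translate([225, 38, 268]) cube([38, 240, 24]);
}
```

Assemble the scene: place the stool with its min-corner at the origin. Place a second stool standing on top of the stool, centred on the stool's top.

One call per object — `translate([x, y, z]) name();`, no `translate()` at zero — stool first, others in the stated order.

stool();
translate([28, 13, 403]) stool_2();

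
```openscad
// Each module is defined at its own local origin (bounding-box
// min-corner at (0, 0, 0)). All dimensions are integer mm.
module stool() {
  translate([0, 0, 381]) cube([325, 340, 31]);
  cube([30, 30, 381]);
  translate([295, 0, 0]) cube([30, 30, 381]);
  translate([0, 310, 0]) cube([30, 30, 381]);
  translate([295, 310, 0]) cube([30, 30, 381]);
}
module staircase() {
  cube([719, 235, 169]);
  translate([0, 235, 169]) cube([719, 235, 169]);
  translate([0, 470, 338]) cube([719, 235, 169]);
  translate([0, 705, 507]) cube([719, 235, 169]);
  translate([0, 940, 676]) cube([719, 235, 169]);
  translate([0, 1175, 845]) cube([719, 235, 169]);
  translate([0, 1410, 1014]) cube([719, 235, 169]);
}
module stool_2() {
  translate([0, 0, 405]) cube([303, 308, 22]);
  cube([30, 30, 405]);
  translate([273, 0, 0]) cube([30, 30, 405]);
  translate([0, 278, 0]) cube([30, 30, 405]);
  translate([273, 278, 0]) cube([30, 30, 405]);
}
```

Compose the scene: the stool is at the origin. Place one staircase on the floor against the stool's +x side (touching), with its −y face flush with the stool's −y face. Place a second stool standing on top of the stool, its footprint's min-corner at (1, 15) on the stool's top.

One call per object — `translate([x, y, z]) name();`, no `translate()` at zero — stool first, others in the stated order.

stool();
translate([325, 0, 0]) staircase();
translate([1, 15, 412]) stool_2();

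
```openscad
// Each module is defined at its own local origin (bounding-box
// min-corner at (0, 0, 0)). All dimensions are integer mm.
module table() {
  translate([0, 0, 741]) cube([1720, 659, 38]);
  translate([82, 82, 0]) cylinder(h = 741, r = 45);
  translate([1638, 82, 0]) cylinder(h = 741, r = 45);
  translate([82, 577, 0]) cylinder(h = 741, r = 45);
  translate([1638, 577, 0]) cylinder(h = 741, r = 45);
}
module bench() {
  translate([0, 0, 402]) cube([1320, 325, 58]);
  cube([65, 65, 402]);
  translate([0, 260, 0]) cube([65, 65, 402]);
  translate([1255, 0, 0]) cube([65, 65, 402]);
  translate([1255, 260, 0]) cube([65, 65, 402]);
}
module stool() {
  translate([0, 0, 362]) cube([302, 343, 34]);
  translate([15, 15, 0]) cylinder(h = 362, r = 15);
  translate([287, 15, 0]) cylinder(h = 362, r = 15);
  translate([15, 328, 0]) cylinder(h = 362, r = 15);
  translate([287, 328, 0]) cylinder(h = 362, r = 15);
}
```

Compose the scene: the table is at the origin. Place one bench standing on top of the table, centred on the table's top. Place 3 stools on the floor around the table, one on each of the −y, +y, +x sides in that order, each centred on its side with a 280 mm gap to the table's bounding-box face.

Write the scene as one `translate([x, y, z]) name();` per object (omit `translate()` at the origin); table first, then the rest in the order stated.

table();
translate([200, 167, 779]) bench();
translate([709, -623, 0]) stool();
translate([709, 939, 0]) stool();
translate([2000, 158, 0]) stool();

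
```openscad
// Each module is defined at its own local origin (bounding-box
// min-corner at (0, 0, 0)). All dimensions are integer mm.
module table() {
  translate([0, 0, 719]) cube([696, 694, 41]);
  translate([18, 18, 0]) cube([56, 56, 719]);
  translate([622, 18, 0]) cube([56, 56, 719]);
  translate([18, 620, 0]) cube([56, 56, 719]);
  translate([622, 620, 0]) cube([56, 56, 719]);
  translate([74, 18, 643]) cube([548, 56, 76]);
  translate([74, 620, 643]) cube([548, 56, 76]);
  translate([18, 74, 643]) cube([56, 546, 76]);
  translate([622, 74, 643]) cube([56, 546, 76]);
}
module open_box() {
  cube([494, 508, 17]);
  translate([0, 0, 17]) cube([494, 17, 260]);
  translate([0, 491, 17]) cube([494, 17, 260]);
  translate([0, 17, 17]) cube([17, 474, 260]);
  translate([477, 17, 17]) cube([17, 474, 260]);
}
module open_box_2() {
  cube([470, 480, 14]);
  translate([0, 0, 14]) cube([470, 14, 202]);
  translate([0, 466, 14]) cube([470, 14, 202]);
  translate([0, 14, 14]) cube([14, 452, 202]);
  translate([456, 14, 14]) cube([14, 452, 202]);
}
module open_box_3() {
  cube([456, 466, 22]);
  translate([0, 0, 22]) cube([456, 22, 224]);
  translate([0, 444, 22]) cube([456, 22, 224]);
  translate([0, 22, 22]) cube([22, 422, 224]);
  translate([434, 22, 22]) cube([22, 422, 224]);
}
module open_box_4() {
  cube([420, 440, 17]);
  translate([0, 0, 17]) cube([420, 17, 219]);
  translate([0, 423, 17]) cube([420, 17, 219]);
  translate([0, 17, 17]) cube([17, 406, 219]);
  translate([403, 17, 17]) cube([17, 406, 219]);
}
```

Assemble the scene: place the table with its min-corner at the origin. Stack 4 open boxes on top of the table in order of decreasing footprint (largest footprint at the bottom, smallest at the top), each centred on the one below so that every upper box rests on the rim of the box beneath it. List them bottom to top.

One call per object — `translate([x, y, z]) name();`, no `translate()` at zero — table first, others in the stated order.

table();
translate([101, 93, 760]) open_box();
translate([113, 107, 1037]) open_box_2();
translate([120, 114, 1253]) open_box_3();
translate([138, 127, 1499]) open_box_4();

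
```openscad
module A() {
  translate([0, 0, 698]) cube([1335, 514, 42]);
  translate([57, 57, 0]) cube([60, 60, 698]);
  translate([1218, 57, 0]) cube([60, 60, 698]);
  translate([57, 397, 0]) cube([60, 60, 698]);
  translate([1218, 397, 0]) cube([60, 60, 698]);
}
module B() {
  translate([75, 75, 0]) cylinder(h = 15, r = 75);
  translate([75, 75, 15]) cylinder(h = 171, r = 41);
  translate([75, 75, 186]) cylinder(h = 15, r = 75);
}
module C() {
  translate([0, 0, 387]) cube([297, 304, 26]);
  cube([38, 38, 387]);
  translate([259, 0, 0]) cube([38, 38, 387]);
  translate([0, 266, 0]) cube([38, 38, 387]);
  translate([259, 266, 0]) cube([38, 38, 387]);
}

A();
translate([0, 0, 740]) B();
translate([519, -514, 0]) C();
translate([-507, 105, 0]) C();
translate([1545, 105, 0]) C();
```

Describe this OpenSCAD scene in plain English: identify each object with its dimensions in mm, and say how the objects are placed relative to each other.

A is a table with a 1335×514 mm rectangular top, 42 mm thick, top surface at z = 740 mm, supported by four 60×60 mm square legs, each inset 57 mm from the nearest pair of top edges, running from the floor.

B is a spool: two coaxial disc flanges of radius 75 mm and thickness 15 mm, joined by a core cylinder of radius 41 mm and height 171 mm. The lower flange rests on z = 0 and the three cylinders share a vertical axis.

C is a four-legged stool. The seat is a 297×304×26 mm slab whose top surface is at z = 413 mm; four square legs, each 38×38 mm in cross-section, run from the floor (z = 0) to the underside of the seat, each flush with a corner of the seat.

The spool is on top of the table. Three stools sit around the table at the −y, −x, +x sides.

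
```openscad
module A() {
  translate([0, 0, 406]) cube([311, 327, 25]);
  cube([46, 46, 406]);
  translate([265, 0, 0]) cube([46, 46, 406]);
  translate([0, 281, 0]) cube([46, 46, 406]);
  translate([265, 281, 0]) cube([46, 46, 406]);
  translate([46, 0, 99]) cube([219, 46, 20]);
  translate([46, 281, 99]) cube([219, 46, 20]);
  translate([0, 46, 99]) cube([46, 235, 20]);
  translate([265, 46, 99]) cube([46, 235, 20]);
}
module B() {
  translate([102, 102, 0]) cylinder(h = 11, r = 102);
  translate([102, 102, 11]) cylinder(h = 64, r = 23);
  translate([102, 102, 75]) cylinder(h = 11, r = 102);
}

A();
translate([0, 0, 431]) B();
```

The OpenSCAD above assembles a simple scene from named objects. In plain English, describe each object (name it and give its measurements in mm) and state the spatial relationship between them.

A is a simple wooden stool: a rectangular seat 311 mm (x) by 327 mm (y), 25 mm thick, top face at z = 431 mm, on four square legs, each 46×46 mm in cross-section. The legs rest on z = 0, each flush with a corner of the seat. Four stretchers, 46 mm wide and 20 mm tall, connect adjacent legs with their undersides at z = 99 mm, each running between the inner faces of the legs it joins and aligned with the legs' outer faces on the other axis.

B is a spool: two coaxial disc flanges of radius 102 mm and thickness 11 mm, joined by a core cylinder of radius 23 mm and height 64 mm. The lower flange rests on z = 0 and the three cylinders share a vertical axis.

The spool is on top of the stool.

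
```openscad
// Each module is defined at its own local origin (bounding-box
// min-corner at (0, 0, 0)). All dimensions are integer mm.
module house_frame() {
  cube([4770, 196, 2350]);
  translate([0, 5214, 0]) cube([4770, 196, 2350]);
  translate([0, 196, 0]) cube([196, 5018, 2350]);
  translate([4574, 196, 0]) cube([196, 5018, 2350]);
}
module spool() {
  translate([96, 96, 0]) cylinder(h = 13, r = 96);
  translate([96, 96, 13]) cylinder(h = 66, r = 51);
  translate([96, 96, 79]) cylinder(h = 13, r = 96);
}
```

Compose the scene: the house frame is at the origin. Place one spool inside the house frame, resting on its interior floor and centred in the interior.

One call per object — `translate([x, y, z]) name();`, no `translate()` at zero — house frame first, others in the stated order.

house_frame();
translate([2289, 2609, 0]) spool();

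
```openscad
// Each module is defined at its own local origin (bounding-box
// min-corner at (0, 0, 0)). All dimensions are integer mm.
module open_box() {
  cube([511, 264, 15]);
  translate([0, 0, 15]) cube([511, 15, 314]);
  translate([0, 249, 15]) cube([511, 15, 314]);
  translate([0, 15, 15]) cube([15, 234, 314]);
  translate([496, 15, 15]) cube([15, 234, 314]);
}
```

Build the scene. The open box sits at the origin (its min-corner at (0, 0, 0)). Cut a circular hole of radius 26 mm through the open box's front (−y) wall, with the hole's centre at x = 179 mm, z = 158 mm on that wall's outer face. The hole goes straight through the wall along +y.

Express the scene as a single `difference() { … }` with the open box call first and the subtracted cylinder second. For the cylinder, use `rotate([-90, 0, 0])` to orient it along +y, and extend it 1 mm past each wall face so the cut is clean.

difference() {
  open_box();
  translate([179, -1, 158]) rotate([-90, 0, 0]) cylinder(h = 17, r = 26);
}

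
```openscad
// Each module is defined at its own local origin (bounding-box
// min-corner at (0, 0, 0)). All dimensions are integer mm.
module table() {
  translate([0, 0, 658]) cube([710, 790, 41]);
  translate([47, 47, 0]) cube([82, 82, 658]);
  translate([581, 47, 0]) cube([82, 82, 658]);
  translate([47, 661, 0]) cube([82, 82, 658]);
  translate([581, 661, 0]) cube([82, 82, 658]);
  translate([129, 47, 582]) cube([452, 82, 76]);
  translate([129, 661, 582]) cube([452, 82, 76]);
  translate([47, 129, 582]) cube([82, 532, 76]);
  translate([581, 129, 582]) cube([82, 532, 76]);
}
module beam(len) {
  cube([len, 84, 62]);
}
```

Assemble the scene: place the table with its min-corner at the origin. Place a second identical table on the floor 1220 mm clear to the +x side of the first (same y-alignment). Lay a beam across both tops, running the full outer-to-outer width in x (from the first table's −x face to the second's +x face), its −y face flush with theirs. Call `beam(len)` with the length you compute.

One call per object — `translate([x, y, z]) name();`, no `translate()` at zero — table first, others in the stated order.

table();
translate([1930, 0, 0]) table();
translate([0, 0, 699]) beam(2640);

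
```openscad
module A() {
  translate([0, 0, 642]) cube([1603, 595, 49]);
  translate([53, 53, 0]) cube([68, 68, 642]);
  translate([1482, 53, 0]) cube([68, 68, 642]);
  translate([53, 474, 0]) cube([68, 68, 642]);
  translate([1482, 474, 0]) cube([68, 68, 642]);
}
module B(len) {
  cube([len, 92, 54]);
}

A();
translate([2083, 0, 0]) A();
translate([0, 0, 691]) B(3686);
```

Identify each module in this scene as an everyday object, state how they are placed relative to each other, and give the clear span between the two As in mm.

Second table starts at x = 2083; first ends at x = 1603; clear span = 2083 − 1603 = 480 mm.

A is a table. B is a beam. A beam spans the tops of two tables. The clear span between the two tables is 480 mm.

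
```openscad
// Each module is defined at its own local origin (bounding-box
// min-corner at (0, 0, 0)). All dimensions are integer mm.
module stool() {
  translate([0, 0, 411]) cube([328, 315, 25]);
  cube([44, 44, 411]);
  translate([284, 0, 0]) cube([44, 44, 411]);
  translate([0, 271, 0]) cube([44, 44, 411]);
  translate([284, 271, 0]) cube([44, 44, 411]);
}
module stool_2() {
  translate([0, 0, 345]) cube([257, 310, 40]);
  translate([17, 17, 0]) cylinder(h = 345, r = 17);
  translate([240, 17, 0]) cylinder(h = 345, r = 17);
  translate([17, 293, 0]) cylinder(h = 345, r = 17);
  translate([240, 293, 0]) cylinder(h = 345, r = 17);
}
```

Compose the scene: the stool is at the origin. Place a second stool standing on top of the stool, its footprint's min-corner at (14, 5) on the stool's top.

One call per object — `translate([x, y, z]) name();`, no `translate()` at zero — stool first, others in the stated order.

stool();
translate([14, 5, 436]) stool_2();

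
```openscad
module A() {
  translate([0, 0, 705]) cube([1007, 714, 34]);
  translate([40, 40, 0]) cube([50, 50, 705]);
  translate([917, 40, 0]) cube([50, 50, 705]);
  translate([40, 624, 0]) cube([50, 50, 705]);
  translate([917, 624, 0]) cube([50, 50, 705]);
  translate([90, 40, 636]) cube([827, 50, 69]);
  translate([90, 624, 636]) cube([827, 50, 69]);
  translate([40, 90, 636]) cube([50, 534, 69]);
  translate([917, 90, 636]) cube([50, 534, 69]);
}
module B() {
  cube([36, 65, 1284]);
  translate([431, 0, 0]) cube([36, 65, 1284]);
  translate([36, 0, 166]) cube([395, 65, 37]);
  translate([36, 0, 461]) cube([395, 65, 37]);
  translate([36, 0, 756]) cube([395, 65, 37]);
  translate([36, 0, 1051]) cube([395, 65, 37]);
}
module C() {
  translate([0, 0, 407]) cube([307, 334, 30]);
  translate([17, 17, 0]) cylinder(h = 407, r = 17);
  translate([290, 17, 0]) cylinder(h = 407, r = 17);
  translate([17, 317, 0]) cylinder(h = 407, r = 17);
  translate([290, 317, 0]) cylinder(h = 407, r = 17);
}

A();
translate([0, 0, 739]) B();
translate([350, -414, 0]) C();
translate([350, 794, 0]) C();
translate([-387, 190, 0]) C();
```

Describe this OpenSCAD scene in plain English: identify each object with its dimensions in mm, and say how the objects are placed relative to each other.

A is a table: top 1007 mm (x) × 714 mm (y), 34 mm thick, upper face at z = 739 mm, on four 50×50 mm square legs, each inset 40 mm from the nearest pair of top edges, running from z = 0 to the bottom of the top. Four apron rails, 50 mm thick and 69 mm tall, run between adjacent legs with their top edges flush with the underside of the top and their outer faces flush with the legs' outer faces.

B is a wooden ladder with two side rails of 36×65 mm section and 1284 mm height, set 467 mm apart overall. Between them run 4 rectangular rungs (65 mm deep, 37 mm thick), front faces flush with the rails' −y face. The bottom of the first rung is 166 mm above the floor and each subsequent rung is 295 mm higher than the one below.

C is a four-legged stool. The seat is a 307×334×30 mm slab whose top surface is at z = 437 mm; four round legs, each 34 mm in diameter, run from the floor (z = 0) to the underside of the seat, each leg's axis is inset half a diameter from the nearest pair of seat edges (so the leg's bounding box is flush with the corner).

The ladder is on top of the table. Three stools sit around the table at the −y, +y, −x sides.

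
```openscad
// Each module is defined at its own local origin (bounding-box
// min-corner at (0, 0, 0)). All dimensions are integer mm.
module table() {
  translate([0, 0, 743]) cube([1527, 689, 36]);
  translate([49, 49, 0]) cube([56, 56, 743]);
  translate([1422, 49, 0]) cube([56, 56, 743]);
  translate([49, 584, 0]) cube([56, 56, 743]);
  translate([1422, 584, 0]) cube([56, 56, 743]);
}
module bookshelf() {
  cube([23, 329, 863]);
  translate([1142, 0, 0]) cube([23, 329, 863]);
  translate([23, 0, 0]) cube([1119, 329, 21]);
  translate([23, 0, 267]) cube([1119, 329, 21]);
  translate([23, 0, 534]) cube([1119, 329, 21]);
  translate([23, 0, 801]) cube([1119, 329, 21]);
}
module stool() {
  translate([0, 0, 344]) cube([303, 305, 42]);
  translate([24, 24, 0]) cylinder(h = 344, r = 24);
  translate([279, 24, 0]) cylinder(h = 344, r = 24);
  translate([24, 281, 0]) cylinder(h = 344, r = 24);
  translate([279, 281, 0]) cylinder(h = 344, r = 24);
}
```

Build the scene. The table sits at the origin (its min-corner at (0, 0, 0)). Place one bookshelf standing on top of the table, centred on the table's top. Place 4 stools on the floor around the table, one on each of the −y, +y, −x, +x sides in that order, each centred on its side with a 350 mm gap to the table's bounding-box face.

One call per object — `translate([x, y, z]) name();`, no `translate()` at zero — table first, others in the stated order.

table();
translate([181, 180, 779]) bookshelf();
translate([612, -655, 0]) stool();
translate([612, 1039, 0]) stool();
translate([-653, 192, 0]) stool();
translate([1877, 192, 0]) stool();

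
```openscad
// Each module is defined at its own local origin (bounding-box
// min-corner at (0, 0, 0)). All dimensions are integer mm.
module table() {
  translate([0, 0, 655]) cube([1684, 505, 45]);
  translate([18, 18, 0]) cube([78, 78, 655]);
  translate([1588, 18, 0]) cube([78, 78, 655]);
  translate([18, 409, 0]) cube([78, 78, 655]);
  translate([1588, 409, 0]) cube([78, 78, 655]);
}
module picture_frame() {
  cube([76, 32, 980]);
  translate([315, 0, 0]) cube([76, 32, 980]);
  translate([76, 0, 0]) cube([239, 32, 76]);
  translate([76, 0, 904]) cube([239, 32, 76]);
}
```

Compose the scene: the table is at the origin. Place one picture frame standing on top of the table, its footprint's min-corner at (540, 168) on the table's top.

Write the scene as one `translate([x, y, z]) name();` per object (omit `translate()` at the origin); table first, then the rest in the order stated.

table();
translate([540, 168, 700]) picture_frame();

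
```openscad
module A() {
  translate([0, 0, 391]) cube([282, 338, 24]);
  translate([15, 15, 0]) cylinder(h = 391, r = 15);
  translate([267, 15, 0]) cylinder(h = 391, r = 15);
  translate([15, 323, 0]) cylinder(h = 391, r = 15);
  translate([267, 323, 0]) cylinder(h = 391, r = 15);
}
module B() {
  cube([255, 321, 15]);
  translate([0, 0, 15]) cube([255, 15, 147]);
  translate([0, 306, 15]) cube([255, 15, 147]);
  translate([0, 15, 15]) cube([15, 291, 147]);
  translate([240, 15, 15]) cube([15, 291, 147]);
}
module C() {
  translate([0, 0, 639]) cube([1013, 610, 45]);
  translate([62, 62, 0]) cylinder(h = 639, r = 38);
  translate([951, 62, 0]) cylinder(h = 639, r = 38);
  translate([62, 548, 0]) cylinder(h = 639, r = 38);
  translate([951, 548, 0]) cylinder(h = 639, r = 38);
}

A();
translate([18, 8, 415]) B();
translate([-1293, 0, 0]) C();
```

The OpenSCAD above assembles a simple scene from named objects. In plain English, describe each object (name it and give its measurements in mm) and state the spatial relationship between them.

A is a four-legged stool. The seat is 282×338 mm, 24 mm thick, top at z = 415 mm. It stands on four round legs, each 30 mm in diameter, from z = 0 to the seat underside, each leg's axis is inset half a diameter from the nearest pair of seat edges (so the leg's bounding box is flush with the corner).

B is an open storage box with external size 255×321×162 mm and wall thickness 15 mm (the base is also 15 mm thick). The base covers the whole footprint; the four walls stand on the base, with the y-facing walls full-width and the x-facing walls fitting between their inner faces.

C is a table with a 1013×610 mm rectangular top, 45 mm thick, top surface at z = 684 mm, supported by four round legs of 76 mm diameter, each leg's bounding box inset 24 mm from the nearest pair of top edges, running from the floor.

The open box is on top of the stool. The table is on the floor beside the stool on its −x side.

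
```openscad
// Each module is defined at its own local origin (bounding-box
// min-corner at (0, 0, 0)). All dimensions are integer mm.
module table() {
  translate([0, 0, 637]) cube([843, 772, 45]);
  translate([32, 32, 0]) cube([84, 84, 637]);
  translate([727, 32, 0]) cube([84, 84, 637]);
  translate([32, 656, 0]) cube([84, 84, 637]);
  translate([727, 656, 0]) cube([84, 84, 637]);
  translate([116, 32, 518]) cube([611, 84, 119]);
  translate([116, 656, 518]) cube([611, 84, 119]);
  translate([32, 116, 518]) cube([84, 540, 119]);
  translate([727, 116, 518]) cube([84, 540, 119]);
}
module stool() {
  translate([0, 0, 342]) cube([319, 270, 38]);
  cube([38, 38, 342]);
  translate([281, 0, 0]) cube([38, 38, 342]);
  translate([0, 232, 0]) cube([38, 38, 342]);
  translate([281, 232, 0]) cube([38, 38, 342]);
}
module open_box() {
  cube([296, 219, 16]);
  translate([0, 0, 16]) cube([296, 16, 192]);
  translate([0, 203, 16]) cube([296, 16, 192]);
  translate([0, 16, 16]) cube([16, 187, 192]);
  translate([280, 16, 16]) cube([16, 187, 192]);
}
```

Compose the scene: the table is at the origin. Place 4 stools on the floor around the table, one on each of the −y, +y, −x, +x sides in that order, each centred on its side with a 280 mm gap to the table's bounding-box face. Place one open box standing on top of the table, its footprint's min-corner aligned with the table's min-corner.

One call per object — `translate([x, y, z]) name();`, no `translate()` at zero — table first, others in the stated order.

table();
translate([262, -550, 0]) stool();
translate([262, 1052, 0]) stool();
translate([-599, 251, 0]) stool();
translate([1123, 251, 0]) stool();
translate([0, 0, 682]) open_box();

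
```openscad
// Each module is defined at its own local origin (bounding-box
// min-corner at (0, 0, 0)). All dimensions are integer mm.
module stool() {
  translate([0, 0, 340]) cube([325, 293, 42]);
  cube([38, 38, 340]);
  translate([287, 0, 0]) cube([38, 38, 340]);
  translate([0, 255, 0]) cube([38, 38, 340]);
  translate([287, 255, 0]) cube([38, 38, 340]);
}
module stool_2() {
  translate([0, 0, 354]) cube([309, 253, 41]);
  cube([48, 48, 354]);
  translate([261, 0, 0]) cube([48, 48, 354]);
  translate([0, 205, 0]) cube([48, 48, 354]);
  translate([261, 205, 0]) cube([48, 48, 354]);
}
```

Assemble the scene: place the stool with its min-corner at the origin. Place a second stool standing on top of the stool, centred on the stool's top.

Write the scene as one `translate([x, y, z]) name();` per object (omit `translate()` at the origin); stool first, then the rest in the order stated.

stool();
translate([8, 20, 382]) stool_2();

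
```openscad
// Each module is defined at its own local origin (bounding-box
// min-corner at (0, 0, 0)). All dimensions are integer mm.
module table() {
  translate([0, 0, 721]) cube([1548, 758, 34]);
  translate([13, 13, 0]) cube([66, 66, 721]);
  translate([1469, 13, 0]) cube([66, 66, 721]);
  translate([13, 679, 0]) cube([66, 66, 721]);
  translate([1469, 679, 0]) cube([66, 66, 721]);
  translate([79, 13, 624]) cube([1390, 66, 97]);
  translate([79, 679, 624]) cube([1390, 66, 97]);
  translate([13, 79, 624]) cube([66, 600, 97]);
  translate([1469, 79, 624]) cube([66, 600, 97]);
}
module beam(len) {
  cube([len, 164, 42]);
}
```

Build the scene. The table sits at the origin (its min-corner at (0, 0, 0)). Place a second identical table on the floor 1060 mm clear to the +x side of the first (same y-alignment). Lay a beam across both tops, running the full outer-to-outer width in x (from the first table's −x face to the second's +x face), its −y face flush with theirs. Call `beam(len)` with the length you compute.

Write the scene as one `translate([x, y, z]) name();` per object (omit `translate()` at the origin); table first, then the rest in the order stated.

table();
translate([2608, 0, 0]) table();
translate([0, 0, 755]) beam(4156);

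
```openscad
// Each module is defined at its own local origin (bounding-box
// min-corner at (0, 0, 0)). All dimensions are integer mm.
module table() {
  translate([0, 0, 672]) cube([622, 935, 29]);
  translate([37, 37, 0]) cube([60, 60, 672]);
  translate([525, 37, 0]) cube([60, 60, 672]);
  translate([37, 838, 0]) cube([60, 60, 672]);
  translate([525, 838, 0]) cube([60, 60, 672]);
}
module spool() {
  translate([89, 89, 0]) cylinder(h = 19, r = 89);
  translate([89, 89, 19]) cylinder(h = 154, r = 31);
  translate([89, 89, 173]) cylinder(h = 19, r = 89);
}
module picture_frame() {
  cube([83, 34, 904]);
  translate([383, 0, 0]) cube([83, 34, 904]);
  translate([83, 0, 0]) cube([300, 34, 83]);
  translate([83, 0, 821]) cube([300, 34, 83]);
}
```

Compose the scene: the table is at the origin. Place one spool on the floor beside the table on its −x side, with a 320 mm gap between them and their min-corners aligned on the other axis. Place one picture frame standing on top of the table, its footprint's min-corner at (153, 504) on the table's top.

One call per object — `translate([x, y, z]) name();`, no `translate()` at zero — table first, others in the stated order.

table();
translate([-498, 0, 0]) spool();
translate([153, 504, 701]) picture_frame();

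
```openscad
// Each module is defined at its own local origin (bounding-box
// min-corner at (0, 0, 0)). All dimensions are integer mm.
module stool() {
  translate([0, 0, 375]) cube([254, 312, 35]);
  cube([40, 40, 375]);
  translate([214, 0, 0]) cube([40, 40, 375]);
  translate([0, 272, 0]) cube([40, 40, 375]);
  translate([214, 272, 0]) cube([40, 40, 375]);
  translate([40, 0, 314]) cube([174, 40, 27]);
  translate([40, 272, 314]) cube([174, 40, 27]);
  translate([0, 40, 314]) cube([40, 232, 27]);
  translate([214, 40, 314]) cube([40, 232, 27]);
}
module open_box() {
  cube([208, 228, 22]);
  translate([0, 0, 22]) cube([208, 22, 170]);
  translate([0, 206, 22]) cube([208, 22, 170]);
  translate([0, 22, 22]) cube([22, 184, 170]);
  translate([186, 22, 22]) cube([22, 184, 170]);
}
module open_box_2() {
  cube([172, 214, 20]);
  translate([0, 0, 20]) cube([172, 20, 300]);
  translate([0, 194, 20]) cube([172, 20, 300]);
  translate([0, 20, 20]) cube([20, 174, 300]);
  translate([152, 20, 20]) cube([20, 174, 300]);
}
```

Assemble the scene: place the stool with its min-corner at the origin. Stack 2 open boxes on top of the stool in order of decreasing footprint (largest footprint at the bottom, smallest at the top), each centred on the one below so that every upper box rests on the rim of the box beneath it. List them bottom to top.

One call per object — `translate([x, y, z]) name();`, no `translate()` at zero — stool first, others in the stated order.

stool();
translate([23, 42, 410]) open_box();
translate([41, 49, 602]) open_box_2();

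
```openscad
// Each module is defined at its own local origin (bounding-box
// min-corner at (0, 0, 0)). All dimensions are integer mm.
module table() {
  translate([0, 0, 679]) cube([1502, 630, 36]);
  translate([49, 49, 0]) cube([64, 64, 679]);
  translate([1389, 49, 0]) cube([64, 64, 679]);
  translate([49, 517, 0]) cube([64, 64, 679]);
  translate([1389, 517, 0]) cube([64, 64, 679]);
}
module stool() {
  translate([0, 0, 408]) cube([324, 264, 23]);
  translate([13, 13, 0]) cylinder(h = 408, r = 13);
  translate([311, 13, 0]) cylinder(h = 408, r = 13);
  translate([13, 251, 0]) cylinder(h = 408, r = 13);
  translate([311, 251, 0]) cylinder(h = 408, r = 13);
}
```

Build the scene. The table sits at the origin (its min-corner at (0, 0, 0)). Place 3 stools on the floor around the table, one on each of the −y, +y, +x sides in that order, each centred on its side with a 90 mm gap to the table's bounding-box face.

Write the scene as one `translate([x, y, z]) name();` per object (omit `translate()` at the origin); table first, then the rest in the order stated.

table();
translate([589, -354, 0]) stool();
translate([589, 720, 0]) stool();
translate([1592, 183, 0]) stool();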